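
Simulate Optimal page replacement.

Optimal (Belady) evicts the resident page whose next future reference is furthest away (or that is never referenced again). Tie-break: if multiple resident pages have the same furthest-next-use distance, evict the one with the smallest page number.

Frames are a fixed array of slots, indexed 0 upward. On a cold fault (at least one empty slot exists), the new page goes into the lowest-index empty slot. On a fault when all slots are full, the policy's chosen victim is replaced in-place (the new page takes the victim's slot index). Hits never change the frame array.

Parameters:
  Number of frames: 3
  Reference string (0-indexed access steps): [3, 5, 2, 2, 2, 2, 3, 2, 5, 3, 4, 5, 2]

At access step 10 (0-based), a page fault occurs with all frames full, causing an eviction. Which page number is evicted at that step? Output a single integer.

Step 0: ref 3 -> FAULT, frames=[3,-,-]
Step 1: ref 5 -> FAULT, frames=[3,5,-]
Step 2: ref 2 -> FAULT, frames=[3,5,2]
Step 3: ref 2 -> HIT, frames=[3,5,2]
Step 4: ref 2 -> HIT, frames=[3,5,2]
Step 5: ref 2 -> HIT, frames=[3,5,2]
Step 6: ref 3 -> HIT, frames=[3,5,2]
Step 7: ref 2 -> HIT, frames=[3,5,2]
Step 8: ref 5 -> HIT, frames=[3,5,2]
Step 9: ref 3 -> HIT, frames=[3,5,2]
Step 10: ref 4 -> FAULT, evict 3, frames=[4,5,2]
At step 10: evicted page 3

Answer: 3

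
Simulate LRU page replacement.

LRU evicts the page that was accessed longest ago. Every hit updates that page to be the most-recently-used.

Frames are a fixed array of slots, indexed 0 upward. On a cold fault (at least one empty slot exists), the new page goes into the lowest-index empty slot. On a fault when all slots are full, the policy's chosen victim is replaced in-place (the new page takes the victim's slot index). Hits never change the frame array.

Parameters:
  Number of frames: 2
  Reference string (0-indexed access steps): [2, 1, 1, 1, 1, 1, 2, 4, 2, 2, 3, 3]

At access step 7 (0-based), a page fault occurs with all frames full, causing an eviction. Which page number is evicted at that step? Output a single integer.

Answer: 1

Derivation:
Step 0: ref 2 -> FAULT, frames=[2,-]
Step 1: ref 1 -> FAULT, frames=[2,1]
Step 2: ref 1 -> HIT, frames=[2,1]
Step 3: ref 1 -> HIT, frames=[2,1]
Step 4: ref 1 -> HIT, frames=[2,1]
Step 5: ref 1 -> HIT, frames=[2,1]
Step 6: ref 2 -> HIT, frames=[2,1]
Step 7: ref 4 -> FAULT, evict 1, frames=[2,4]
At step 7: evicted page 1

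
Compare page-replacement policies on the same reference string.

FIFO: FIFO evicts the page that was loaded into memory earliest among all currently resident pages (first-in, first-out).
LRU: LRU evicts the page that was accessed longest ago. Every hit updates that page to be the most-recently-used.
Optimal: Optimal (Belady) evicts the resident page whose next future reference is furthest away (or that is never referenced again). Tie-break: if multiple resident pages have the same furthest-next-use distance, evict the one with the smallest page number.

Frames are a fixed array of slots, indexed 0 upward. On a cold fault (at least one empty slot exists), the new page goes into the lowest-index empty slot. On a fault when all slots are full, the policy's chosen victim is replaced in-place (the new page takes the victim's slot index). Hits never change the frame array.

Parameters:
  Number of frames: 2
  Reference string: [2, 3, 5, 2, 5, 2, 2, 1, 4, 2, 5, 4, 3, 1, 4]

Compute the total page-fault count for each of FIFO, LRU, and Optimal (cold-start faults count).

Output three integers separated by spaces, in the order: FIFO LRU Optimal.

--- FIFO ---
  step 0: ref 2 -> FAULT, frames=[2,-] (faults so far: 1)
  step 1: ref 3 -> FAULT, frames=[2,3] (faults so far: 2)
  step 2: ref 5 -> FAULT, evict 2, frames=[5,3] (faults so far: 3)
  step 3: ref 2 -> FAULT, evict 3, frames=[5,2] (faults so far: 4)
  step 4: ref 5 -> HIT, frames=[5,2] (faults so far: 4)
  step 5: ref 2 -> HIT, frames=[5,2] (faults so far: 4)
  step 6: ref 2 -> HIT, frames=[5,2] (faults so far: 4)
  step 7: ref 1 -> FAULT, evict 5, frames=[1,2] (faults so far: 5)
  step 8: ref 4 -> FAULT, evict 2, frames=[1,4] (faults so far: 6)
  step 9: ref 2 -> FAULT, evict 1, frames=[2,4] (faults so far: 7)
  step 10: ref 5 -> FAULT, evict 4, frames=[2,5] (faults so far: 8)
  step 11: ref 4 -> FAULT, evict 2, frames=[4,5] (faults so far: 9)
  step 12: ref 3 -> FAULT, evict 5, frames=[4,3] (faults so far: 10)
  step 13: ref 1 -> FAULT, evict 4, frames=[1,3] (faults so far: 11)
  step 14: ref 4 -> FAULT, evict 3, frames=[1,4] (faults so far: 12)
  FIFO total faults: 12
--- LRU ---
  step 0: ref 2 -> FAULT, frames=[2,-] (faults so far: 1)
  step 1: ref 3 -> FAULT, frames=[2,3] (faults so far: 2)
  step 2: ref 5 -> FAULT, evict 2, frames=[5,3] (faults so far: 3)
  step 3: ref 2 -> FAULT, evict 3, frames=[5,2] (faults so far: 4)
  step 4: ref 5 -> HIT, frames=[5,2] (faults so far: 4)
  step 5: ref 2 -> HIT, frames=[5,2] (faults so far: 4)
  step 6: ref 2 -> HIT, frames=[5,2] (faults so far: 4)
  step 7: ref 1 -> FAULT, evict 5, frames=[1,2] (faults so far: 5)
  step 8: ref 4 -> FAULT, evict 2, frames=[1,4] (faults so far: 6)
  step 9: ref 2 -> FAULT, evict 1, frames=[2,4] (faults so far: 7)
  step 10: ref 5 -> FAULT, evict 4, frames=[2,5] (faults so far: 8)
  step 11: ref 4 -> FAULT, evict 2, frames=[4,5] (faults so far: 9)
  step 12: ref 3 -> FAULT, evict 5, frames=[4,3] (faults so far: 10)
  step 13: ref 1 -> FAULT, evict 4, frames=[1,3] (faults so far: 11)
  step 14: ref 4 -> FAULT, evict 3, frames=[1,4] (faults so far: 12)
  LRU total faults: 12
--- Optimal ---
  step 0: ref 2 -> FAULT, frames=[2,-] (faults so far: 1)
  step 1: ref 3 -> FAULT, frames=[2,3] (faults so far: 2)
  step 2: ref 5 -> FAULT, evict 3, frames=[2,5] (faults so far: 3)
  step 3: ref 2 -> HIT, frames=[2,5] (faults so far: 3)
  step 4: ref 5 -> HIT, frames=[2,5] (faults so far: 3)
  step 5: ref 2 -> HIT, frames=[2,5] (faults so far: 3)
  step 6: ref 2 -> HIT, frames=[2,5] (faults so far: 3)
  step 7: ref 1 -> FAULT, evict 5, frames=[2,1] (faults so far: 4)
  step 8: ref 4 -> FAULT, evict 1, frames=[2,4] (faults so far: 5)
  step 9: ref 2 -> HIT, frames=[2,4] (faults so far: 5)
  step 10: ref 5 -> FAULT, evict 2, frames=[5,4] (faults so far: 6)
  step 11: ref 4 -> HIT, frames=[5,4] (faults so far: 6)
  step 12: ref 3 -> FAULT, evict 5, frames=[3,4] (faults so far: 7)
  step 13: ref 1 -> FAULT, evict 3, frames=[1,4] (faults so far: 8)
  step 14: ref 4 -> HIT, frames=[1,4] (faults so far: 8)
  Optimal total faults: 8

Answer: 12 12 8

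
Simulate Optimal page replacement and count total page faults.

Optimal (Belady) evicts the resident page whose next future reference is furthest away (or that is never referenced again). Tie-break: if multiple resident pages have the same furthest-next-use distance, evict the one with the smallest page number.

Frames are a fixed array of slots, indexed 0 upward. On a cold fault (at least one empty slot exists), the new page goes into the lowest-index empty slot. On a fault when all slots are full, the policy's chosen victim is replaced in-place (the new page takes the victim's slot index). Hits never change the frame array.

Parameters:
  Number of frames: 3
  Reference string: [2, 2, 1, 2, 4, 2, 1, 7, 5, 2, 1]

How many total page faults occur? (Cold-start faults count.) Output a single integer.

Answer: 5

Derivation:
Step 0: ref 2 → FAULT, frames=[2,-,-]
Step 1: ref 2 → HIT, frames=[2,-,-]
Step 2: ref 1 → FAULT, frames=[2,1,-]
Step 3: ref 2 → HIT, frames=[2,1,-]
Step 4: ref 4 → FAULT, frames=[2,1,4]
Step 5: ref 2 → HIT, frames=[2,1,4]
Step 6: ref 1 → HIT, frames=[2,1,4]
Step 7: ref 7 → FAULT (evict 4), frames=[2,1,7]
Step 8: ref 5 → FAULT (evict 7), frames=[2,1,5]
Step 9: ref 2 → HIT, frames=[2,1,5]
Step 10: ref 1 → HIT, frames=[2,1,5]
Total faults: 5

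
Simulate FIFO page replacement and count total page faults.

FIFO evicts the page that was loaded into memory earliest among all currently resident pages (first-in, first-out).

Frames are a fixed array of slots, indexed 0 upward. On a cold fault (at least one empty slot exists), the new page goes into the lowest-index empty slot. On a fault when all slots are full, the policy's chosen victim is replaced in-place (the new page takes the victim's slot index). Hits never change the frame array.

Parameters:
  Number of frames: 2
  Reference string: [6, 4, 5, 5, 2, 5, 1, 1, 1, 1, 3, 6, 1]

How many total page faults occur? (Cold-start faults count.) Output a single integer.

Answer: 8

Derivation:
Step 0: ref 6 → FAULT, frames=[6,-]
Step 1: ref 4 → FAULT, frames=[6,4]
Step 2: ref 5 → FAULT (evict 6), frames=[5,4]
Step 3: ref 5 → HIT, frames=[5,4]
Step 4: ref 2 → FAULT (evict 4), frames=[5,2]
Step 5: ref 5 → HIT, frames=[5,2]
Step 6: ref 1 → FAULT (evict 5), frames=[1,2]
Step 7: ref 1 → HIT, frames=[1,2]
Step 8: ref 1 → HIT, frames=[1,2]
Step 9: ref 1 → HIT, frames=[1,2]
Step 10: ref 3 → FAULT (evict 2), frames=[1,3]
Step 11: ref 6 → FAULT (evict 1), frames=[6,3]
Step 12: ref 1 → FAULT (evict 3), frames=[6,1]
Total faults: 8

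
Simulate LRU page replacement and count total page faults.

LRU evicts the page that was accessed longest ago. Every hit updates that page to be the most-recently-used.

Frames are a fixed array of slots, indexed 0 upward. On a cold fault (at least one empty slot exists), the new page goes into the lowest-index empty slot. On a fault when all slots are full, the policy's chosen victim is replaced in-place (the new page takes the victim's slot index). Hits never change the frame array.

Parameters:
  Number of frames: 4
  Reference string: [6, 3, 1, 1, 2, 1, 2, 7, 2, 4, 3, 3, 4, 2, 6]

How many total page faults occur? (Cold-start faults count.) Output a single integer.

Step 0: ref 6 → FAULT, frames=[6,-,-,-]
Step 1: ref 3 → FAULT, frames=[6,3,-,-]
Step 2: ref 1 → FAULT, frames=[6,3,1,-]
Step 3: ref 1 → HIT, frames=[6,3,1,-]
Step 4: ref 2 → FAULT, frames=[6,3,1,2]
Step 5: ref 1 → HIT, frames=[6,3,1,2]
Step 6: ref 2 → HIT, frames=[6,3,1,2]
Step 7: ref 7 → FAULT (evict 6), frames=[7,3,1,2]
Step 8: ref 2 → HIT, frames=[7,3,1,2]
Step 9: ref 4 → FAULT (evict 3), frames=[7,4,1,2]
Step 10: ref 3 → FAULT (evict 1), frames=[7,4,3,2]
Step 11: ref 3 → HIT, frames=[7,4,3,2]
Step 12: ref 4 → HIT, frames=[7,4,3,2]
Step 13: ref 2 → HIT, frames=[7,4,3,2]
Step 14: ref 6 → FAULT (evict 7), frames=[6,4,3,2]
Total faults: 8

Answer: 8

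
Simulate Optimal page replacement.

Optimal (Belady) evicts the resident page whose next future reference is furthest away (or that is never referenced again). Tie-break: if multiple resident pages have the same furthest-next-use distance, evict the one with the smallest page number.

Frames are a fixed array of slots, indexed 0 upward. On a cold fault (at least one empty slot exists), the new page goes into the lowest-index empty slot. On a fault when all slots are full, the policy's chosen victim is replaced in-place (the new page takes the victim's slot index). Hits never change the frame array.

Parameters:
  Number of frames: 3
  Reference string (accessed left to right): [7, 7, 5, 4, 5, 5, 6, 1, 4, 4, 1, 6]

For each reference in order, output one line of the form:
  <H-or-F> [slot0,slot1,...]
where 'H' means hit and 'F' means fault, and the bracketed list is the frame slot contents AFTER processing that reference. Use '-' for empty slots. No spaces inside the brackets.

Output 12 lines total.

F [7,-,-]
H [7,-,-]
F [7,5,-]
F [7,5,4]
H [7,5,4]
H [7,5,4]
F [7,6,4]
F [1,6,4]
H [1,6,4]
H [1,6,4]
H [1,6,4]
H [1,6,4]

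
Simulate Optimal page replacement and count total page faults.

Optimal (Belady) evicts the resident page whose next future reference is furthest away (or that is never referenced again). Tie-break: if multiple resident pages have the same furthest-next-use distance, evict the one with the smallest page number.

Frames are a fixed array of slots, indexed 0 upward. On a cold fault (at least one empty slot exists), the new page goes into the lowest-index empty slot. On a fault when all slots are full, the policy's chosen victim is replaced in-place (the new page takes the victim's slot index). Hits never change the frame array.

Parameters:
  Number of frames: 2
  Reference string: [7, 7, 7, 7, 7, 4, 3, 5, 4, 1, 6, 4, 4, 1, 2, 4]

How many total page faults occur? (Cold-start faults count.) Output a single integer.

Answer: 8

Derivation:
Step 0: ref 7 → FAULT, frames=[7,-]
Step 1: ref 7 → HIT, frames=[7,-]
Step 2: ref 7 → HIT, frames=[7,-]
Step 3: ref 7 → HIT, frames=[7,-]
Step 4: ref 7 → HIT, frames=[7,-]
Step 5: ref 4 → FAULT, frames=[7,4]
Step 6: ref 3 → FAULT (evict 7), frames=[3,4]
Step 7: ref 5 → FAULT (evict 3), frames=[5,4]
Step 8: ref 4 → HIT, frames=[5,4]
Step 9: ref 1 → FAULT (evict 5), frames=[1,4]
Step 10: ref 6 → FAULT (evict 1), frames=[6,4]
Step 11: ref 4 → HIT, frames=[6,4]
Step 12: ref 4 → HIT, frames=[6,4]
Step 13: ref 1 → FAULT (evict 6), frames=[1,4]
Step 14: ref 2 → FAULT (evict 1), frames=[2,4]
Step 15: ref 4 → HIT, frames=[2,4]
Total faults: 8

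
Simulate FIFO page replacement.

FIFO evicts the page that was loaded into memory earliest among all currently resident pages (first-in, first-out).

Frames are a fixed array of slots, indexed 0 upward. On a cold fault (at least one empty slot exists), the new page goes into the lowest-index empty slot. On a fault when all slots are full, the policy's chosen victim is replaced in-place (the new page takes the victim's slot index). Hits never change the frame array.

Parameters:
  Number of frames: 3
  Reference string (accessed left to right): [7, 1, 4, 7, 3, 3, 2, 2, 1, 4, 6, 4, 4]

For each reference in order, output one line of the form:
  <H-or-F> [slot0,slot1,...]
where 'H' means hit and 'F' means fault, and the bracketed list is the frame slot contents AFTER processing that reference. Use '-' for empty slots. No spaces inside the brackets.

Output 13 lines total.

F [7,-,-]
F [7,1,-]
F [7,1,4]
H [7,1,4]
F [3,1,4]
H [3,1,4]
F [3,2,4]
H [3,2,4]
F [3,2,1]
F [4,2,1]
F [4,6,1]
H [4,6,1]
H [4,6,1]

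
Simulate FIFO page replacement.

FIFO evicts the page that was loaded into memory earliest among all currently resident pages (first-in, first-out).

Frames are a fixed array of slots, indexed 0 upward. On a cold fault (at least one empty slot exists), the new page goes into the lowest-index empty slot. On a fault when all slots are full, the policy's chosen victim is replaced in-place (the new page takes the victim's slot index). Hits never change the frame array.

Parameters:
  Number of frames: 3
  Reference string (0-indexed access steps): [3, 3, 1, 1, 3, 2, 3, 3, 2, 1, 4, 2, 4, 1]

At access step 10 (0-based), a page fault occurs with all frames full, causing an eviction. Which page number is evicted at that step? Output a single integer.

Answer: 3

Derivation:
Step 0: ref 3 -> FAULT, frames=[3,-,-]
Step 1: ref 3 -> HIT, frames=[3,-,-]
Step 2: ref 1 -> FAULT, frames=[3,1,-]
Step 3: ref 1 -> HIT, frames=[3,1,-]
Step 4: ref 3 -> HIT, frames=[3,1,-]
Step 5: ref 2 -> FAULT, frames=[3,1,2]
Step 6: ref 3 -> HIT, frames=[3,1,2]
Step 7: ref 3 -> HIT, frames=[3,1,2]
Step 8: ref 2 -> HIT, frames=[3,1,2]
Step 9: ref 1 -> HIT, frames=[3,1,2]
Step 10: ref 4 -> FAULT, evict 3, frames=[4,1,2]
At step 10: evicted page 3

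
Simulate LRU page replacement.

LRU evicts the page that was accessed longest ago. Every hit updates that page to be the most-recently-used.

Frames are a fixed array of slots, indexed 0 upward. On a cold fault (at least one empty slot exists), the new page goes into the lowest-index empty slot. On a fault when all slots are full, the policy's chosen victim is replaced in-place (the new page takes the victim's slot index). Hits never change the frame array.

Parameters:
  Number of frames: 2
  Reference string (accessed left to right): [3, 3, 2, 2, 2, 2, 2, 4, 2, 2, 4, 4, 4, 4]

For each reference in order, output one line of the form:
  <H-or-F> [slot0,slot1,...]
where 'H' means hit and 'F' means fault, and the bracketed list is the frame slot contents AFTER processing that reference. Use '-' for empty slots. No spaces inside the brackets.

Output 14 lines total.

F [3,-]
H [3,-]
F [3,2]
H [3,2]
H [3,2]
H [3,2]
H [3,2]
F [4,2]
H [4,2]
H [4,2]
H [4,2]
H [4,2]
H [4,2]
H [4,2]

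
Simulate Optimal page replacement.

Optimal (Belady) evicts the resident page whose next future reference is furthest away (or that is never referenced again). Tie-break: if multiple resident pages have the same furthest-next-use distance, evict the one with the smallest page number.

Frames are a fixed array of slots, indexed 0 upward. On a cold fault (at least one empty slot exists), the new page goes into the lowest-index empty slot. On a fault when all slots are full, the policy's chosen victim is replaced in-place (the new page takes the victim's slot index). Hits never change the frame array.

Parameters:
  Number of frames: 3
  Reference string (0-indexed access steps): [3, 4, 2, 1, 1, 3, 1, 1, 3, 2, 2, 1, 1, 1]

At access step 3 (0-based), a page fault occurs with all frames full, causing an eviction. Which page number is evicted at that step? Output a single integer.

Answer: 4

Derivation:
Step 0: ref 3 -> FAULT, frames=[3,-,-]
Step 1: ref 4 -> FAULT, frames=[3,4,-]
Step 2: ref 2 -> FAULT, frames=[3,4,2]
Step 3: ref 1 -> FAULT, evict 4, frames=[3,1,2]
At step 3: evicted page 4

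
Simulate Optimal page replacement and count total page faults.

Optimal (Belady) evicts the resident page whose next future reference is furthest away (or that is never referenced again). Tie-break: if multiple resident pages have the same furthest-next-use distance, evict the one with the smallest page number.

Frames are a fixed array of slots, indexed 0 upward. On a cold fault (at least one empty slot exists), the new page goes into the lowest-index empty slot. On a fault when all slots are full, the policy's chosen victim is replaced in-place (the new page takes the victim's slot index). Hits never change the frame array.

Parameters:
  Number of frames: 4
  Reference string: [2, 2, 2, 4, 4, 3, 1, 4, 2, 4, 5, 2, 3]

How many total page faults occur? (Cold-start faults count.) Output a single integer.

Answer: 5

Derivation:
Step 0: ref 2 → FAULT, frames=[2,-,-,-]
Step 1: ref 2 → HIT, frames=[2,-,-,-]
Step 2: ref 2 → HIT, frames=[2,-,-,-]
Step 3: ref 4 → FAULT, frames=[2,4,-,-]
Step 4: ref 4 → HIT, frames=[2,4,-,-]
Step 5: ref 3 → FAULT, frames=[2,4,3,-]
Step 6: ref 1 → FAULT, frames=[2,4,3,1]
Step 7: ref 4 → HIT, frames=[2,4,3,1]
Step 8: ref 2 → HIT, frames=[2,4,3,1]
Step 9: ref 4 → HIT, frames=[2,4,3,1]
Step 10: ref 5 → FAULT (evict 1), frames=[2,4,3,5]
Step 11: ref 2 → HIT, frames=[2,4,3,5]
Step 12: ref 3 → HIT, frames=[2,4,3,5]
Total faults: 5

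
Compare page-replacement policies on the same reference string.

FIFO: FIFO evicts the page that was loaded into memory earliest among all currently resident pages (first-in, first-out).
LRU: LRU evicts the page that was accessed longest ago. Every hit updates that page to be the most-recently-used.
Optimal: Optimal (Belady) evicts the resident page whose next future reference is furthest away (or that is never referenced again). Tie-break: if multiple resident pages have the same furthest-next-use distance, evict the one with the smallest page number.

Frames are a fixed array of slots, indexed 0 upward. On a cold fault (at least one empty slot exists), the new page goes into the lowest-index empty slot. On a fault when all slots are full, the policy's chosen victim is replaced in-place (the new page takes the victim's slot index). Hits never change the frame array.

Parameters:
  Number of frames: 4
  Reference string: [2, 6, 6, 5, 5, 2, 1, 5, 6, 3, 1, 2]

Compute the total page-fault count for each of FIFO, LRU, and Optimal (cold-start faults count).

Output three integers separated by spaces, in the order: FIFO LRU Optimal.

--- FIFO ---
  step 0: ref 2 -> FAULT, frames=[2,-,-,-] (faults so far: 1)
  step 1: ref 6 -> FAULT, frames=[2,6,-,-] (faults so far: 2)
  step 2: ref 6 -> HIT, frames=[2,6,-,-] (faults so far: 2)
  step 3: ref 5 -> FAULT, frames=[2,6,5,-] (faults so far: 3)
  step 4: ref 5 -> HIT, frames=[2,6,5,-] (faults so far: 3)
  step 5: ref 2 -> HIT, frames=[2,6,5,-] (faults so far: 3)
  step 6: ref 1 -> FAULT, frames=[2,6,5,1] (faults so far: 4)
  step 7: ref 5 -> HIT, frames=[2,6,5,1] (faults so far: 4)
  step 8: ref 6 -> HIT, frames=[2,6,5,1] (faults so far: 4)
  step 9: ref 3 -> FAULT, evict 2, frames=[3,6,5,1] (faults so far: 5)
  step 10: ref 1 -> HIT, frames=[3,6,5,1] (faults so far: 5)
  step 11: ref 2 -> FAULT, evict 6, frames=[3,2,5,1] (faults so far: 6)
  FIFO total faults: 6
--- LRU ---
  step 0: ref 2 -> FAULT, frames=[2,-,-,-] (faults so far: 1)
  step 1: ref 6 -> FAULT, frames=[2,6,-,-] (faults so far: 2)
  step 2: ref 6 -> HIT, frames=[2,6,-,-] (faults so far: 2)
  step 3: ref 5 -> FAULT, frames=[2,6,5,-] (faults so far: 3)
  step 4: ref 5 -> HIT, frames=[2,6,5,-] (faults so far: 3)
  step 5: ref 2 -> HIT, frames=[2,6,5,-] (faults so far: 3)
  step 6: ref 1 -> FAULT, frames=[2,6,5,1] (faults so far: 4)
  step 7: ref 5 -> HIT, frames=[2,6,5,1] (faults so far: 4)
  step 8: ref 6 -> HIT, frames=[2,6,5,1] (faults so far: 4)
  step 9: ref 3 -> FAULT, evict 2, frames=[3,6,5,1] (faults so far: 5)
  step 10: ref 1 -> HIT, frames=[3,6,5,1] (faults so far: 5)
  step 11: ref 2 -> FAULT, evict 5, frames=[3,6,2,1] (faults so far: 6)
  LRU total faults: 6
--- Optimal ---
  step 0: ref 2 -> FAULT, frames=[2,-,-,-] (faults so far: 1)
  step 1: ref 6 -> FAULT, frames=[2,6,-,-] (faults so far: 2)
  step 2: ref 6 -> HIT, frames=[2,6,-,-] (faults so far: 2)
  step 3: ref 5 -> FAULT, frames=[2,6,5,-] (faults so far: 3)
  step 4: ref 5 -> HIT, frames=[2,6,5,-] (faults so far: 3)
  step 5: ref 2 -> HIT, frames=[2,6,5,-] (faults so far: 3)
  step 6: ref 1 -> FAULT, frames=[2,6,5,1] (faults so far: 4)
  step 7: ref 5 -> HIT, frames=[2,6,5,1] (faults so far: 4)
  step 8: ref 6 -> HIT, frames=[2,6,5,1] (faults so far: 4)
  step 9: ref 3 -> FAULT, evict 5, frames=[2,6,3,1] (faults so far: 5)
  step 10: ref 1 -> HIT, frames=[2,6,3,1] (faults so far: 5)
  step 11: ref 2 -> HIT, frames=[2,6,3,1] (faults so far: 5)
  Optimal total faults: 5

Answer: 6 6 5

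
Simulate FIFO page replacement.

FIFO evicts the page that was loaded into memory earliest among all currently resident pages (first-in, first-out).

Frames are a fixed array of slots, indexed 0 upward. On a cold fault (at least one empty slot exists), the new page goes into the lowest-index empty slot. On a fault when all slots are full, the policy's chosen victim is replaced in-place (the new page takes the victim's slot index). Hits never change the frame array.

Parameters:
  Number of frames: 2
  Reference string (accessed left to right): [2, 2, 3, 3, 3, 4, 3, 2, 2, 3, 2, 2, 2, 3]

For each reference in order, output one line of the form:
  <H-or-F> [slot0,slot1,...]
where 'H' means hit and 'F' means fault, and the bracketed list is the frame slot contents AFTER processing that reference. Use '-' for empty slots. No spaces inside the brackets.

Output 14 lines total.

F [2,-]
H [2,-]
F [2,3]
H [2,3]
H [2,3]
F [4,3]
H [4,3]
F [4,2]
H [4,2]
F [3,2]
H [3,2]
H [3,2]
H [3,2]
H [3,2]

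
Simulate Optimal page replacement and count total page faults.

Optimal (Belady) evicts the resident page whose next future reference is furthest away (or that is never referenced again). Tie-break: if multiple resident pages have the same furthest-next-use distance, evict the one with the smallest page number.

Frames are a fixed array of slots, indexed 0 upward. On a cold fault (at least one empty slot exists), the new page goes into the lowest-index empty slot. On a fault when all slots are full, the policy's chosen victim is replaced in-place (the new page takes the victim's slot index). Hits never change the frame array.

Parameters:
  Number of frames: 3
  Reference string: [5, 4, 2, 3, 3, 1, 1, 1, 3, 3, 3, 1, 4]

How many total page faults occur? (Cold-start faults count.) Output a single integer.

Answer: 5

Derivation:
Step 0: ref 5 → FAULT, frames=[5,-,-]
Step 1: ref 4 → FAULT, frames=[5,4,-]
Step 2: ref 2 → FAULT, frames=[5,4,2]
Step 3: ref 3 → FAULT (evict 2), frames=[5,4,3]
Step 4: ref 3 → HIT, frames=[5,4,3]
Step 5: ref 1 → FAULT (evict 5), frames=[1,4,3]
Step 6: ref 1 → HIT, frames=[1,4,3]
Step 7: ref 1 → HIT, frames=[1,4,3]
Step 8: ref 3 → HIT, frames=[1,4,3]
Step 9: ref 3 → HIT, frames=[1,4,3]
Step 10: ref 3 → HIT, frames=[1,4,3]
Step 11: ref 1 → HIT, frames=[1,4,3]
Step 12: ref 4 → HIT, frames=[1,4,3]
Total faults: 5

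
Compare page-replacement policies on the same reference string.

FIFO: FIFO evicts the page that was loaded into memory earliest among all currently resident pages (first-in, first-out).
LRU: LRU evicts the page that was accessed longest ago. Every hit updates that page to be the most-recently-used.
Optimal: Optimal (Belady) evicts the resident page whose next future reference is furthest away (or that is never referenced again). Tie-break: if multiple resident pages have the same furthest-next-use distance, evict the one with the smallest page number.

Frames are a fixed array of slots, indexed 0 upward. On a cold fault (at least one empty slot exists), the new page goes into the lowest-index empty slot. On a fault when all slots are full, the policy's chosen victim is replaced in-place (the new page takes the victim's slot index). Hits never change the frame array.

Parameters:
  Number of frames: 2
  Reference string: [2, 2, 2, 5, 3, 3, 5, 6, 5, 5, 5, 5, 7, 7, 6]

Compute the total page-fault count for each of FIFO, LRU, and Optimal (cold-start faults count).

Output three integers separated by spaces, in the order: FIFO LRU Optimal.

--- FIFO ---
  step 0: ref 2 -> FAULT, frames=[2,-] (faults so far: 1)
  step 1: ref 2 -> HIT, frames=[2,-] (faults so far: 1)
  step 2: ref 2 -> HIT, frames=[2,-] (faults so far: 1)
  step 3: ref 5 -> FAULT, frames=[2,5] (faults so far: 2)
  step 4: ref 3 -> FAULT, evict 2, frames=[3,5] (faults so far: 3)
  step 5: ref 3 -> HIT, frames=[3,5] (faults so far: 3)
  step 6: ref 5 -> HIT, frames=[3,5] (faults so far: 3)
  step 7: ref 6 -> FAULT, evict 5, frames=[3,6] (faults so far: 4)
  step 8: ref 5 -> FAULT, evict 3, frames=[5,6] (faults so far: 5)
  step 9: ref 5 -> HIT, frames=[5,6] (faults so far: 5)
  step 10: ref 5 -> HIT, frames=[5,6] (faults so far: 5)
  step 11: ref 5 -> HIT, frames=[5,6] (faults so far: 5)
  step 12: ref 7 -> FAULT, evict 6, frames=[5,7] (faults so far: 6)
  step 13: ref 7 -> HIT, frames=[5,7] (faults so far: 6)
  step 14: ref 6 -> FAULT, evict 5, frames=[6,7] (faults so far: 7)
  FIFO total faults: 7
--- LRU ---
  step 0: ref 2 -> FAULT, frames=[2,-] (faults so far: 1)
  step 1: ref 2 -> HIT, frames=[2,-] (faults so far: 1)
  step 2: ref 2 -> HIT, frames=[2,-] (faults so far: 1)
  step 3: ref 5 -> FAULT, frames=[2,5] (faults so far: 2)
  step 4: ref 3 -> FAULT, evict 2, frames=[3,5] (faults so far: 3)
  step 5: ref 3 -> HIT, frames=[3,5] (faults so far: 3)
  step 6: ref 5 -> HIT, frames=[3,5] (faults so far: 3)
  step 7: ref 6 -> FAULT, evict 3, frames=[6,5] (faults so far: 4)
  step 8: ref 5 -> HIT, frames=[6,5] (faults so far: 4)
  step 9: ref 5 -> HIT, frames=[6,5] (faults so far: 4)
  step 10: ref 5 -> HIT, frames=[6,5] (faults so far: 4)
  step 11: ref 5 -> HIT, frames=[6,5] (faults so far: 4)
  step 12: ref 7 -> FAULT, evict 6, frames=[7,5] (faults so far: 5)
  step 13: ref 7 -> HIT, frames=[7,5] (faults so far: 5)
  step 14: ref 6 -> FAULT, evict 5, frames=[7,6] (faults so far: 6)
  LRU total faults: 6
--- Optimal ---
  step 0: ref 2 -> FAULT, frames=[2,-] (faults so far: 1)
  step 1: ref 2 -> HIT, frames=[2,-] (faults so far: 1)
  step 2: ref 2 -> HIT, frames=[2,-] (faults so far: 1)
  step 3: ref 5 -> FAULT, frames=[2,5] (faults so far: 2)
  step 4: ref 3 -> FAULT, evict 2, frames=[3,5] (faults so far: 3)
  step 5: ref 3 -> HIT, frames=[3,5] (faults so far: 3)
  step 6: ref 5 -> HIT, frames=[3,5] (faults so far: 3)
  step 7: ref 6 -> FAULT, evict 3, frames=[6,5] (faults so far: 4)
  step 8: ref 5 -> HIT, frames=[6,5] (faults so far: 4)
  step 9: ref 5 -> HIT, frames=[6,5] (faults so far: 4)
  step 10: ref 5 -> HIT, frames=[6,5] (faults so far: 4)
  step 11: ref 5 -> HIT, frames=[6,5] (faults so far: 4)
  step 12: ref 7 -> FAULT, evict 5, frames=[6,7] (faults so far: 5)
  step 13: ref 7 -> HIT, frames=[6,7] (faults so far: 5)
  step 14: ref 6 -> HIT, frames=[6,7] (faults so far: 5)
  Optimal total faults: 5

Answer: 7 6 5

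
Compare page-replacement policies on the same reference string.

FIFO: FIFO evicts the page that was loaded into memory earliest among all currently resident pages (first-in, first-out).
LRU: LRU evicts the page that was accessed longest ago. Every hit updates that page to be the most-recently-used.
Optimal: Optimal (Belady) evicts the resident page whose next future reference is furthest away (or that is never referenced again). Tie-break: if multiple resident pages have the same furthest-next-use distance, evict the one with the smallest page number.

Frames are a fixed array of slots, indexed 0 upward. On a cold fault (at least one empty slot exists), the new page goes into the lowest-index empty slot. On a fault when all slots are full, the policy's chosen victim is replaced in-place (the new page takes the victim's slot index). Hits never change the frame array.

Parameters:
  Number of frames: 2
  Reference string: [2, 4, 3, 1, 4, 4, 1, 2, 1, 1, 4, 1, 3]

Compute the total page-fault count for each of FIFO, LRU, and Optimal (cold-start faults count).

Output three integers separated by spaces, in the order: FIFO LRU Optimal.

Answer: 9 8 7

Derivation:
--- FIFO ---
  step 0: ref 2 -> FAULT, frames=[2,-] (faults so far: 1)
  step 1: ref 4 -> FAULT, frames=[2,4] (faults so far: 2)
  step 2: ref 3 -> FAULT, evict 2, frames=[3,4] (faults so far: 3)
  step 3: ref 1 -> FAULT, evict 4, frames=[3,1] (faults so far: 4)
  step 4: ref 4 -> FAULT, evict 3, frames=[4,1] (faults so far: 5)
  step 5: ref 4 -> HIT, frames=[4,1] (faults so far: 5)
  step 6: ref 1 -> HIT, frames=[4,1] (faults so far: 5)
  step 7: ref 2 -> FAULT, evict 1, frames=[4,2] (faults so far: 6)
  step 8: ref 1 -> FAULT, evict 4, frames=[1,2] (faults so far: 7)
  step 9: ref 1 -> HIT, frames=[1,2] (faults so far: 7)
  step 10: ref 4 -> FAULT, evict 2, frames=[1,4] (faults so far: 8)
  step 11: ref 1 -> HIT, frames=[1,4] (faults so far: 8)
  step 12: ref 3 -> FAULT, evict 1, frames=[3,4] (faults so far: 9)
  FIFO total faults: 9
--- LRU ---
  step 0: ref 2 -> FAULT, frames=[2,-] (faults so far: 1)
  step 1: ref 4 -> FAULT, frames=[2,4] (faults so far: 2)
  step 2: ref 3 -> FAULT, evict 2, frames=[3,4] (faults so far: 3)
  step 3: ref 1 -> FAULT, evict 4, frames=[3,1] (faults so far: 4)
  step 4: ref 4 -> FAULT, evict 3, frames=[4,1] (faults so far: 5)
  step 5: ref 4 -> HIT, frames=[4,1] (faults so far: 5)
  step 6: ref 1 -> HIT, frames=[4,1] (faults so far: 5)
  step 7: ref 2 -> FAULT, evict 4, frames=[2,1] (faults so far: 6)
  step 8: ref 1 -> HIT, frames=[2,1] (faults so far: 6)
  step 9: ref 1 -> HIT, frames=[2,1] (faults so far: 6)
  step 10: ref 4 -> FAULT, evict 2, frames=[4,1] (faults so far: 7)
  step 11: ref 1 -> HIT, frames=[4,1] (faults so far: 7)
  step 12: ref 3 -> FAULT, evict 4, frames=[3,1] (faults so far: 8)
  LRU total faults: 8
--- Optimal ---
  step 0: ref 2 -> FAULT, frames=[2,-] (faults so far: 1)
  step 1: ref 4 -> FAULT, frames=[2,4] (faults so far: 2)
  step 2: ref 3 -> FAULT, evict 2, frames=[3,4] (faults so far: 3)
  step 3: ref 1 -> FAULT, evict 3, frames=[1,4] (faults so far: 4)
  step 4: ref 4 -> HIT, frames=[1,4] (faults so far: 4)
  step 5: ref 4 -> HIT, frames=[1,4] (faults so far: 4)
  step 6: ref 1 -> HIT, frames=[1,4] (faults so far: 4)
  step 7: ref 2 -> FAULT, evict 4, frames=[1,2] (faults so far: 5)
  step 8: ref 1 -> HIT, frames=[1,2] (faults so far: 5)
  step 9: ref 1 -> HIT, frames=[1,2] (faults so far: 5)
  step 10: ref 4 -> FAULT, evict 2, frames=[1,4] (faults so far: 6)
  step 11: ref 1 -> HIT, frames=[1,4] (faults so far: 6)
  step 12: ref 3 -> FAULT, evict 1, frames=[3,4] (faults so far: 7)
  Optimal total faults: 7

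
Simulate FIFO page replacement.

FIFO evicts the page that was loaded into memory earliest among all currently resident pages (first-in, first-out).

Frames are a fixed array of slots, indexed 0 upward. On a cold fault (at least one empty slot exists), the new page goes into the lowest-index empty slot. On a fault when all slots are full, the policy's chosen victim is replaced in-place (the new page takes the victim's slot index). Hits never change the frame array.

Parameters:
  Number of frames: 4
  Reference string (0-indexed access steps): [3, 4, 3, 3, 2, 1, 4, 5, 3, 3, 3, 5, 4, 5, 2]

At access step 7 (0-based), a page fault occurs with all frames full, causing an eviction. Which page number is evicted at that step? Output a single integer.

Step 0: ref 3 -> FAULT, frames=[3,-,-,-]
Step 1: ref 4 -> FAULT, frames=[3,4,-,-]
Step 2: ref 3 -> HIT, frames=[3,4,-,-]
Step 3: ref 3 -> HIT, frames=[3,4,-,-]
Step 4: ref 2 -> FAULT, frames=[3,4,2,-]
Step 5: ref 1 -> FAULT, frames=[3,4,2,1]
Step 6: ref 4 -> HIT, frames=[3,4,2,1]
Step 7: ref 5 -> FAULT, evict 3, frames=[5,4,2,1]
At step 7: evicted page 3

Answer: 3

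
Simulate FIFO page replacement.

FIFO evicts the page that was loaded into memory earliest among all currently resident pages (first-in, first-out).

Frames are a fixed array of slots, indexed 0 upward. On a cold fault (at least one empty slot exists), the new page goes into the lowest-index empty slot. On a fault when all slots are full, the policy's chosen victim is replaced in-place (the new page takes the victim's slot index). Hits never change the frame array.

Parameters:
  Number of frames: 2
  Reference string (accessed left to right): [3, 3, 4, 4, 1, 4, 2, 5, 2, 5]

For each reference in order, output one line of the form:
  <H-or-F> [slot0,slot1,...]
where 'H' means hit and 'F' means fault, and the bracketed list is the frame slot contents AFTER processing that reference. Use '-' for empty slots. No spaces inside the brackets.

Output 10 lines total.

F [3,-]
H [3,-]
F [3,4]
H [3,4]
F [1,4]
H [1,4]
F [1,2]
F [5,2]
H [5,2]
H [5,2]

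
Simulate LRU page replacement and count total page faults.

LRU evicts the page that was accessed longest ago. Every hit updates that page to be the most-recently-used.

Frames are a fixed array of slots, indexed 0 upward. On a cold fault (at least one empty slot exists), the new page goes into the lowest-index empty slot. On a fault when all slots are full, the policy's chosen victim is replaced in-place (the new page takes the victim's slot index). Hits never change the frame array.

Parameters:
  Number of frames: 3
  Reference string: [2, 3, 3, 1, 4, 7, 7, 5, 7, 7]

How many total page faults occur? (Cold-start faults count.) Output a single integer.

Step 0: ref 2 → FAULT, frames=[2,-,-]
Step 1: ref 3 → FAULT, frames=[2,3,-]
Step 2: ref 3 → HIT, frames=[2,3,-]
Step 3: ref 1 → FAULT, frames=[2,3,1]
Step 4: ref 4 → FAULT (evict 2), frames=[4,3,1]
Step 5: ref 7 → FAULT (evict 3), frames=[4,7,1]
Step 6: ref 7 → HIT, frames=[4,7,1]
Step 7: ref 5 → FAULT (evict 1), frames=[4,7,5]
Step 8: ref 7 → HIT, frames=[4,7,5]
Step 9: ref 7 → HIT, frames=[4,7,5]
Total faults: 6

Answer: 6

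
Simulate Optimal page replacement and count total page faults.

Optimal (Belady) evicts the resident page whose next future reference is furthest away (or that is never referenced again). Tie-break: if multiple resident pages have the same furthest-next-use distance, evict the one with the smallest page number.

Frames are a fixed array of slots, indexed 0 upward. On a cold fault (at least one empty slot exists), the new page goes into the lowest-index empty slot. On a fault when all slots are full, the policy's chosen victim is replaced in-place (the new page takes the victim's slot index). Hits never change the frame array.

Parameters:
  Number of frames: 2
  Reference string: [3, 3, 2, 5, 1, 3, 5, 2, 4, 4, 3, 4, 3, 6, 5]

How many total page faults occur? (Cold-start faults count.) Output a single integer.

Step 0: ref 3 → FAULT, frames=[3,-]
Step 1: ref 3 → HIT, frames=[3,-]
Step 2: ref 2 → FAULT, frames=[3,2]
Step 3: ref 5 → FAULT (evict 2), frames=[3,5]
Step 4: ref 1 → FAULT (evict 5), frames=[3,1]
Step 5: ref 3 → HIT, frames=[3,1]
Step 6: ref 5 → FAULT (evict 1), frames=[3,5]
Step 7: ref 2 → FAULT (evict 5), frames=[3,2]
Step 8: ref 4 → FAULT (evict 2), frames=[3,4]
Step 9: ref 4 → HIT, frames=[3,4]
Step 10: ref 3 → HIT, frames=[3,4]
Step 11: ref 4 → HIT, frames=[3,4]
Step 12: ref 3 → HIT, frames=[3,4]
Step 13: ref 6 → FAULT (evict 3), frames=[6,4]
Step 14: ref 5 → FAULT (evict 4), frames=[6,5]
Total faults: 9

Answer: 9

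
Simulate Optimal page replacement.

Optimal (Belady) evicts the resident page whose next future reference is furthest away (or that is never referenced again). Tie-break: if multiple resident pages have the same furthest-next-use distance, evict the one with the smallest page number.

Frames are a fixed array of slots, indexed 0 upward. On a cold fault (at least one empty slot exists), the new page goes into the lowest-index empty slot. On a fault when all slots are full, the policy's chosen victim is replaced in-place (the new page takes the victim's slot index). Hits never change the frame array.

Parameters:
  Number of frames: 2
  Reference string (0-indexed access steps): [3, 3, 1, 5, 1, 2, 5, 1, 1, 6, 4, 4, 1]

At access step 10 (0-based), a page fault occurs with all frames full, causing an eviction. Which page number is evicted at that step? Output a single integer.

Step 0: ref 3 -> FAULT, frames=[3,-]
Step 1: ref 3 -> HIT, frames=[3,-]
Step 2: ref 1 -> FAULT, frames=[3,1]
Step 3: ref 5 -> FAULT, evict 3, frames=[5,1]
Step 4: ref 1 -> HIT, frames=[5,1]
Step 5: ref 2 -> FAULT, evict 1, frames=[5,2]
Step 6: ref 5 -> HIT, frames=[5,2]
Step 7: ref 1 -> FAULT, evict 2, frames=[5,1]
Step 8: ref 1 -> HIT, frames=[5,1]
Step 9: ref 6 -> FAULT, evict 5, frames=[6,1]
Step 10: ref 4 -> FAULT, evict 6, frames=[4,1]
At step 10: evicted page 6

Answer: 6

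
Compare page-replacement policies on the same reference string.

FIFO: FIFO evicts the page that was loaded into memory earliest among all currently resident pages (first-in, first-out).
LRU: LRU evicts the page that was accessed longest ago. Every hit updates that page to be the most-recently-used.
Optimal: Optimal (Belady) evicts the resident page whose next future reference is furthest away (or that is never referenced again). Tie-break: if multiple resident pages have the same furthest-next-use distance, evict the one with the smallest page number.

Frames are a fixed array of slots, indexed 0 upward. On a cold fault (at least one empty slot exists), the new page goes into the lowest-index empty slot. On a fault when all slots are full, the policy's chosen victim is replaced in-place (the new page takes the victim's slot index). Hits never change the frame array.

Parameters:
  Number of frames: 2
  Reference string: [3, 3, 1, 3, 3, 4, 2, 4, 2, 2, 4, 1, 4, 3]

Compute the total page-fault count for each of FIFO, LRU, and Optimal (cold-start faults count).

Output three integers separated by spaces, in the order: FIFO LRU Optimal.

--- FIFO ---
  step 0: ref 3 -> FAULT, frames=[3,-] (faults so far: 1)
  step 1: ref 3 -> HIT, frames=[3,-] (faults so far: 1)
  step 2: ref 1 -> FAULT, frames=[3,1] (faults so far: 2)
  step 3: ref 3 -> HIT, frames=[3,1] (faults so far: 2)
  step 4: ref 3 -> HIT, frames=[3,1] (faults so far: 2)
  step 5: ref 4 -> FAULT, evict 3, frames=[4,1] (faults so far: 3)
  step 6: ref 2 -> FAULT, evict 1, frames=[4,2] (faults so far: 4)
  step 7: ref 4 -> HIT, frames=[4,2] (faults so far: 4)
  step 8: ref 2 -> HIT, frames=[4,2] (faults so far: 4)
  step 9: ref 2 -> HIT, frames=[4,2] (faults so far: 4)
  step 10: ref 4 -> HIT, frames=[4,2] (faults so far: 4)
  step 11: ref 1 -> FAULT, evict 4, frames=[1,2] (faults so far: 5)
  step 12: ref 4 -> FAULT, evict 2, frames=[1,4] (faults so far: 6)
  step 13: ref 3 -> FAULT, evict 1, frames=[3,4] (faults so far: 7)
  FIFO total faults: 7
--- LRU ---
  step 0: ref 3 -> FAULT, frames=[3,-] (faults so far: 1)
  step 1: ref 3 -> HIT, frames=[3,-] (faults so far: 1)
  step 2: ref 1 -> FAULT, frames=[3,1] (faults so far: 2)
  step 3: ref 3 -> HIT, frames=[3,1] (faults so far: 2)
  step 4: ref 3 -> HIT, frames=[3,1] (faults so far: 2)
  step 5: ref 4 -> FAULT, evict 1, frames=[3,4] (faults so far: 3)
  step 6: ref 2 -> FAULT, evict 3, frames=[2,4] (faults so far: 4)
  step 7: ref 4 -> HIT, frames=[2,4] (faults so far: 4)
  step 8: ref 2 -> HIT, frames=[2,4] (faults so far: 4)
  step 9: ref 2 -> HIT, frames=[2,4] (faults so far: 4)
  step 10: ref 4 -> HIT, frames=[2,4] (faults so far: 4)
  step 11: ref 1 -> FAULT, evict 2, frames=[1,4] (faults so far: 5)
  step 12: ref 4 -> HIT, frames=[1,4] (faults so far: 5)
  step 13: ref 3 -> FAULT, evict 1, frames=[3,4] (faults so far: 6)
  LRU total faults: 6
--- Optimal ---
  step 0: ref 3 -> FAULT, frames=[3,-] (faults so far: 1)
  step 1: ref 3 -> HIT, frames=[3,-] (faults so far: 1)
  step 2: ref 1 -> FAULT, frames=[3,1] (faults so far: 2)
  step 3: ref 3 -> HIT, frames=[3,1] (faults so far: 2)
  step 4: ref 3 -> HIT, frames=[3,1] (faults so far: 2)
  step 5: ref 4 -> FAULT, evict 3, frames=[4,1] (faults so far: 3)
  step 6: ref 2 -> FAULT, evict 1, frames=[4,2] (faults so far: 4)
  step 7: ref 4 -> HIT, frames=[4,2] (faults so far: 4)
  step 8: ref 2 -> HIT, frames=[4,2] (faults so far: 4)
  step 9: ref 2 -> HIT, frames=[4,2] (faults so far: 4)
  step 10: ref 4 -> HIT, frames=[4,2] (faults so far: 4)
  step 11: ref 1 -> FAULT, evict 2, frames=[4,1] (faults so far: 5)
  step 12: ref 4 -> HIT, frames=[4,1] (faults so far: 5)
  step 13: ref 3 -> FAULT, evict 1, frames=[4,3] (faults so far: 6)
  Optimal total faults: 6

Answer: 7 6 6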